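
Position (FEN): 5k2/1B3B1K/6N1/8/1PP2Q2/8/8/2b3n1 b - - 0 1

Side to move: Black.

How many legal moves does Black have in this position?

Black to move; king on f8.
In check: yes, from the white knight on g6.
Legal moves: none.
Count: 0.

0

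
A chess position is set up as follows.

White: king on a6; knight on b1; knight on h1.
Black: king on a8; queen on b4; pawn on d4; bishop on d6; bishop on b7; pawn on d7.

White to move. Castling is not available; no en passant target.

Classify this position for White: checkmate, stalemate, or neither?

White to move; white king on a6.
In check: yes, from the black bishop on b7.
King squares — a5: attacked by Qb4; b5: attacked by Qb4; b6: attacked by Qb4; a7: attacked by Ka8; b7: attacked by Qb4.
Legal moves for White: none.
In check with no legal moves → checkmate.

checkmate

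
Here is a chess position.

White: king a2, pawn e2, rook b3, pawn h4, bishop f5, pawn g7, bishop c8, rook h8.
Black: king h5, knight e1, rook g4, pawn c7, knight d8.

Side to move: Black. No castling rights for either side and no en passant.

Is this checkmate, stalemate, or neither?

Black to move; black king on h5.
In check: yes, from the white rook on h8.
King squares — g4: own rook; h4: attacked by Rh8; g5: attacked by Ph4; g6: attacked by Bf5; h6: attacked by Rh8.
Legal moves for Black: none.
In check with no legal moves → checkmate.

checkmate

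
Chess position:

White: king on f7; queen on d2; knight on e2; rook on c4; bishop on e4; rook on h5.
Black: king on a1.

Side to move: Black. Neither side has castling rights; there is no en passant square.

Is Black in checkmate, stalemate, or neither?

stalemate

Black to move; black king on a1.
In check: no.
King squares — b1: attacked by Be4; a2: attacked by Qd2; b2: attacked by Qd2.
Legal moves for Black: none.
Not in check and no legal moves → stalemate.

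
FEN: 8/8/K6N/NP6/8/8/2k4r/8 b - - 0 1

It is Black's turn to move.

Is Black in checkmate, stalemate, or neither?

neither

Black to move; black king on c2.
In check: no.
Legal moves for Black: Rxh6+, Rh5, Rh4, Rh3, Rg2, Rf2, Re2, Rd2, Rh1, Kd3, Kc3, Kd2, Kb2, Kd1, Kc1, Kb1.
Black has 16 legal moves and is not in check → neither.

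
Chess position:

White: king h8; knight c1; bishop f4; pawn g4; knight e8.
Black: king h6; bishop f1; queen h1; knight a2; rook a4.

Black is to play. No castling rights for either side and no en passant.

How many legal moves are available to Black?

2

Black to move; king on h6.
In check: yes, from the white bishop on f4.
Legal moves: Kg6+, Rxf4.
Count: 2.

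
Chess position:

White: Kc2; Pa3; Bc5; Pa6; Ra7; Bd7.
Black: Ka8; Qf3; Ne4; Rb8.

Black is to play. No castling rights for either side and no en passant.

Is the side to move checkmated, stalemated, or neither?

Black to move; black king on a8.
In check: yes, from the white rook on a7.
King squares — a7: attacked by Bc5; b7: attacked by Pa6; b8: own rook.
Legal moves for Black: none.
In check with no legal moves → checkmate.

checkmate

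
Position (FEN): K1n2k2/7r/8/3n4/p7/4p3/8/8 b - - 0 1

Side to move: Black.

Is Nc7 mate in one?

no

After Nc7: white king on a8; in check: yes, from the black knight on c7.
White has 2 legal replies: Kb8, Kb7.
In check but a legal move exists → not checkmate.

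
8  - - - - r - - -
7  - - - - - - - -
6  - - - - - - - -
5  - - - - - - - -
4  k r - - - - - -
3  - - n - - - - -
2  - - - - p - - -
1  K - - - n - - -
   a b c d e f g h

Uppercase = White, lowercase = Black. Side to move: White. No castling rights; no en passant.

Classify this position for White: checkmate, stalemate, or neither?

White to move; white king on a1.
In check: no.
King squares — b1: attacked by Nc3; a2: attacked by Nc3; b2: attacked by Rb4.
Legal moves for White: none.
Not in check and no legal moves → stalemate.

stalemate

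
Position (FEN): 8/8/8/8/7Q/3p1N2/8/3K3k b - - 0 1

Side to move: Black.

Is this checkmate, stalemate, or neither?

neither

Black to move; black king on h1.
In check: yes, from the white queen on h4.
Legal moves for Black: Kg2.
Black is in check but has 1 legal move → neither.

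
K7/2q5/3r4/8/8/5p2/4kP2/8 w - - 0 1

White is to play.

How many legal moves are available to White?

0

White to move; king on a8.
In check: no.
Legal moves: none.
Count: 0.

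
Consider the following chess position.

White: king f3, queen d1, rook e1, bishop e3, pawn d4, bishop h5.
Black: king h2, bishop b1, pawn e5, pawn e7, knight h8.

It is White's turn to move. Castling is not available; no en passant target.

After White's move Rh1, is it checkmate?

After Rh1: black king on h2; in check: yes, from the white rook on h1.
King squares — g1: attacked by Qd1; h1: attacked by Qd1; g2: attacked by Kf3; g3: attacked by Kf3; h3: attacked by Rh1.
Black has no legal moves → checkmate.

yes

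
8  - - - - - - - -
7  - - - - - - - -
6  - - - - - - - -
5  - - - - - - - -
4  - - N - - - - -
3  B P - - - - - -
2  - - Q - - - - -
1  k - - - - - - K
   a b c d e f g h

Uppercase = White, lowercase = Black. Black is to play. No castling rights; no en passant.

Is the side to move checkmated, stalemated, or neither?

Black to move; black king on a1.
In check: no.
King squares — b1: attacked by Qc2; a2: attacked by Qc2; b2: attacked by Qc2.
Legal moves for Black: none.
Not in check and no legal moves → stalemate.

stalemate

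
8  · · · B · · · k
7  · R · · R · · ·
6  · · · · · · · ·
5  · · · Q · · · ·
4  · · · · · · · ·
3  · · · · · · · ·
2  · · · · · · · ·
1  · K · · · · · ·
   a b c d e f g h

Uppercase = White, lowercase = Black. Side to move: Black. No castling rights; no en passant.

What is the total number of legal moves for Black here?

Black to move; king on h8.
In check: no.
Legal moves: none.
Count: 0.

0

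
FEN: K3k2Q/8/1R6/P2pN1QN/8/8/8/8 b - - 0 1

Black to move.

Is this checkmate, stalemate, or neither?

checkmate

Black to move; black king on e8.
In check: yes, from the white queen on h8.
King squares — d7: attacked by Ne5; e7: attacked by Qg5; f7: attacked by Ne5; d8: attacked by Qg5; f8: attacked by Qh8.
Legal moves for Black: none.
In check with no legal moves → checkmate.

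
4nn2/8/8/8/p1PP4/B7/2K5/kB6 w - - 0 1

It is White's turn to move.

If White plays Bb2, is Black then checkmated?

yes

After Bb2: black king on a1; in check: yes, from the white bishop on b2.
King squares — b1: attacked by Kc2; a2: attacked by Bb1; b2: attacked by Kc2.
Black has no legal moves → checkmate.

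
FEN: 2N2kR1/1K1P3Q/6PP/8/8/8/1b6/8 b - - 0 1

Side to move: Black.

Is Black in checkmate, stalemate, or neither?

Black to move; black king on f8.
In check: yes, from the white rook on g8.
King squares — e7: attacked by Qh7; f7: attacked by Pg6; g7: attacked by Ph6; e8: attacked by Pd7; g8: attacked by Qh7.
Legal moves for Black: none.
In check with no legal moves → checkmate.

checkmate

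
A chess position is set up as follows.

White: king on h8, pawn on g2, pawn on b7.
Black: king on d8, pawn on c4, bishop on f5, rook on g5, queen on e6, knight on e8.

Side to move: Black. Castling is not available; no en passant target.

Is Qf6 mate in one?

yes

After Qf6: white king on h8; in check: yes, from the black queen on f6.
King squares — g7: attacked by Rg5; h7: attacked by Bf5; g8: attacked by Rg5.
White has no legal moves → checkmate.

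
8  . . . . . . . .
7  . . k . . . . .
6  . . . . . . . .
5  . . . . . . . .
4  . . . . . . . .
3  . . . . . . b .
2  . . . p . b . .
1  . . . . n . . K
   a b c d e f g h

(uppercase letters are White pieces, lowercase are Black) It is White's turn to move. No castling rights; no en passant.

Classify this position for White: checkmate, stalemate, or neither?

White to move; white king on h1.
In check: no.
King squares — g1: attacked by Bf2; g2: attacked by Ne1; h2: attacked by Bg3.
Legal moves for White: none.
Not in check and no legal moves → stalemate.

stalemate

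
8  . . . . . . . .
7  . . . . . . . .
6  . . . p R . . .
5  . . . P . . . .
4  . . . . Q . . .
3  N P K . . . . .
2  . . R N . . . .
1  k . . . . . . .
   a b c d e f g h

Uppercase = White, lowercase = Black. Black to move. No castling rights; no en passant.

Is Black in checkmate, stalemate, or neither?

Black to move; black king on a1.
In check: no.
King squares — b1: attacked by Nd2; a2: attacked by Rc2; b2: attacked by Rc2.
Legal moves for Black: none.
Not in check and no legal moves → stalemate.

stalemate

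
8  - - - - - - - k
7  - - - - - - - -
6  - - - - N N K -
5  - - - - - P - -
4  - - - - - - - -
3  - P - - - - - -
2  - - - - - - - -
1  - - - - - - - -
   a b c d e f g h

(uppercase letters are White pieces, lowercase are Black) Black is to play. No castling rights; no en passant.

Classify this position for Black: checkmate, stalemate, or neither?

stalemate

Black to move; black king on h8.
In check: no.
King squares — g7: attacked by Ne6; h7: attacked by Nf6; g8: attacked by Nf6.
Legal moves for Black: none.
Not in check and no legal moves → stalemate.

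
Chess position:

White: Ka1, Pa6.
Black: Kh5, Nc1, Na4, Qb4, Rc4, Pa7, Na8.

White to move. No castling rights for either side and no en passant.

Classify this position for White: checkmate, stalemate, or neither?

stalemate

White to move; white king on a1.
In check: no.
King squares — b1: attacked by Qb4; a2: attacked by Nc1; b2: attacked by Na4.
Legal moves for White: none.
Not in check and no legal moves → stalemate.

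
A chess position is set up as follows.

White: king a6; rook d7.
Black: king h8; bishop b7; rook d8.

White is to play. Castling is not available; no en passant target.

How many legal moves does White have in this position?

White to move; king on a6.
In check: yes, from the black bishop on b7.
Legal moves: Kxb7, Ka7, Kb6, Kb5, Ka5, Rxb7.
Count: 6.

6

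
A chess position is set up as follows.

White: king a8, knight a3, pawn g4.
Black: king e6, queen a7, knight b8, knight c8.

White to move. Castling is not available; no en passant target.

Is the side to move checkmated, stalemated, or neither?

checkmate

White to move; white king on a8.
In check: yes, from the black queen on a7.
King squares — a7: attacked by Nc8; b7: attacked by Qa7; b8: attacked by Qa7.
Legal moves for White: none.
In check with no legal moves → checkmate.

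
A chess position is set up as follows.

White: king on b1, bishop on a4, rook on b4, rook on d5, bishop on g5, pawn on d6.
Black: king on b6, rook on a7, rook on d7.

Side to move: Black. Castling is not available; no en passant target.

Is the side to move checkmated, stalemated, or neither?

Black to move; black king on b6.
In check: yes, from the white rook on b4.
Legal moves for Black: Ka6.
Black is in check but has 1 legal move → neither.

neither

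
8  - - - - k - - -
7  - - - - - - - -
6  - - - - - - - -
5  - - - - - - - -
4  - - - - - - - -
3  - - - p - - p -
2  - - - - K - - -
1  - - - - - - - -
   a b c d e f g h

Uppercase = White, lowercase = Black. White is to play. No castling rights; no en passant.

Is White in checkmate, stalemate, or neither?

neither

White to move; white king on e2.
In check: yes, from the black pawn on d3.
King squares — d1: available; e1: available; f1: available; d2: available; f2: attacked by Pg3; d3: available; e3: available; f3: available.
Legal moves for White: Kf3, Ke3, Kxd3, Kd2, Kf1, Ke1, Kd1.
White is in check but has 7 legal moves → neither.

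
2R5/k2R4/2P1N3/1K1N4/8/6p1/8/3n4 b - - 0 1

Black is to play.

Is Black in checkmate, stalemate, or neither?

Black to move; black king on a7.
In check: yes, from the white rook on d7.
King squares — a6: attacked by Kb5; b6: attacked by Kb5; b7: attacked by Pc6; a8: attacked by Rc8; b8: attacked by Rc8.
Legal moves for Black: none.
In check with no legal moves → checkmate.

checkmate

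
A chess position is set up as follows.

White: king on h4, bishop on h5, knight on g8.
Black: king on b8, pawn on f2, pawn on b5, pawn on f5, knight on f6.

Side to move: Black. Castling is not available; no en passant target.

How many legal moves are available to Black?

Black to move; king on b8.
In check: no.
Legal moves: Kc8, Ka8, Kc7, Kb7, Ka7, Nxg8, Ne8, Nh7, Nd7, Nxh5, Nd5, Ng4, Ne4, f4, b4, f1=Q, f1=R, f1=B, f1=N.
Count: 19.

19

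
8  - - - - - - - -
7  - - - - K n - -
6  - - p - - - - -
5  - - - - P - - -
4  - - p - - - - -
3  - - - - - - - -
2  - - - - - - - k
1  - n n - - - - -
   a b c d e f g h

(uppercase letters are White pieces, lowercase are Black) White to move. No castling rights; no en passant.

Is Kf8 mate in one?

no

After Kf8: black king on h2; in check: no.
Black is not in check, so this cannot be checkmate.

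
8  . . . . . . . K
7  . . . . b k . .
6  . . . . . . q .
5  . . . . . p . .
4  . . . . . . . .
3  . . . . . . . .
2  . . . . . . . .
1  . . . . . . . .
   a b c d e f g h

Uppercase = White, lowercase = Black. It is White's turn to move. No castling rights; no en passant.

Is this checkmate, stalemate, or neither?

White to move; white king on h8.
In check: no.
King squares — g7: attacked by Qg6; h7: attacked by Qg6; g8: attacked by Qg6.
Legal moves for White: none.
Not in check and no legal moves → stalemate.

stalemate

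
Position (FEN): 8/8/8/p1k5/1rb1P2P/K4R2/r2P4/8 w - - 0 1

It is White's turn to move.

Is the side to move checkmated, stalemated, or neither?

White to move; white king on a3.
In check: yes, from the black rook on a2.
King squares — a2: attacked by Bc4; b2: attacked by Ra2; b3: attacked by Rb4; a4: attacked by Ra2; b4: attacked by Pa5.
Legal moves for White: none.
In check with no legal moves → checkmate.

checkmate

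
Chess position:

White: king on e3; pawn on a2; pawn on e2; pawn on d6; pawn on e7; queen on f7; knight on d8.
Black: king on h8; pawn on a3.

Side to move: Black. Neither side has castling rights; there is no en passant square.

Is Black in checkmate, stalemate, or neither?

Black to move; black king on h8.
In check: no.
King squares — g7: attacked by Qf7; h7: attacked by Qf7; g8: attacked by Qf7.
Legal moves for Black: none.
Not in check and no legal moves → stalemate.

stalemate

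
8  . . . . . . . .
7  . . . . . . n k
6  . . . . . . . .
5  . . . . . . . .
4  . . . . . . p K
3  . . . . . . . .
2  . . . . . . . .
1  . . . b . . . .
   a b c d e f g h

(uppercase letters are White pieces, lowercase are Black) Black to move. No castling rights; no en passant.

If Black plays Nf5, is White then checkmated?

After Nf5: white king on h4; in check: yes, from the black knight on f5.
White has 2 legal replies: Kh5, Kg5.
In check but a legal move exists → not checkmate.

no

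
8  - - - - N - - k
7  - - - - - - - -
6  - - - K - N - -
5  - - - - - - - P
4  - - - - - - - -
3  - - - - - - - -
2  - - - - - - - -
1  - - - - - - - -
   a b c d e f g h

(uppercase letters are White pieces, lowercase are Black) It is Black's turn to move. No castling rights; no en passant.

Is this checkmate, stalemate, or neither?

Black to move; black king on h8.
In check: no.
King squares — g7: attacked by Ne8; h7: attacked by Nf6; g8: attacked by Nf6.
Legal moves for Black: none.
Not in check and no legal moves → stalemate.

stalemate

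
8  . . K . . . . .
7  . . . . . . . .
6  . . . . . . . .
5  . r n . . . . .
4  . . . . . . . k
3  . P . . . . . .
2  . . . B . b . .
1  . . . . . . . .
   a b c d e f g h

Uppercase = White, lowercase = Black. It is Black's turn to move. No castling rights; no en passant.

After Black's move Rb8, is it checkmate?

After Rb8: white king on c8; in check: yes, from the black rook on b8.
White has 2 legal replies: Kxb8, Kc7.
In check but a legal move exists → not checkmate.

no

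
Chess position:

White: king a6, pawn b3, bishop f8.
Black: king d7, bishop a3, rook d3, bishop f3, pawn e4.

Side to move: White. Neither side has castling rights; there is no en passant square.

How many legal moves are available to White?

White to move; king on a6.
In check: no.
Legal moves: Bg7, Be7, Bh6, Bd6, Bc5, Bb4, Bxa3, Kb7, Ka7, Kb6, Kb5, Ka5, b4.
Count: 13.

13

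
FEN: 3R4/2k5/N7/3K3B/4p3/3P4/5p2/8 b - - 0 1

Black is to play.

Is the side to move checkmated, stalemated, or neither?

Black to move; black king on c7.
In check: yes, from the white knight on a6.
King squares — b6: available; c6: attacked by Kd5; d6: attacked by Kd5; b7: available; d7: attacked by Rd8; b8: attacked by Na6; c8: attacked by Rd8; d8: available.
Legal moves for Black: Kxd8, Kb7, Kb6.
Black is in check but has 3 legal moves → neither.

neither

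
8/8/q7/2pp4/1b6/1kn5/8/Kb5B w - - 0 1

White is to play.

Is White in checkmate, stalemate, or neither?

White to move; white king on a1.
In check: yes, from the black queen on a6.
King squares — b1: attacked by Nc3; a2: attacked by Bb1; b2: attacked by Kb3.
Legal moves for White: none.
In check with no legal moves → checkmate.

checkmate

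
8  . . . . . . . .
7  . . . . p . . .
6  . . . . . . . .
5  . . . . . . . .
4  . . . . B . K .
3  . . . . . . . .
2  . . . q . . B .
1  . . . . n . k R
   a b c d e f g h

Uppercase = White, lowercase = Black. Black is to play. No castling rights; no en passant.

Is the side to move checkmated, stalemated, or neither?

Black to move; black king on g1.
In check: yes, from the white rook on h1.
Legal moves for Black: Kf2.
Black is in check but has 1 legal move → neither.

neither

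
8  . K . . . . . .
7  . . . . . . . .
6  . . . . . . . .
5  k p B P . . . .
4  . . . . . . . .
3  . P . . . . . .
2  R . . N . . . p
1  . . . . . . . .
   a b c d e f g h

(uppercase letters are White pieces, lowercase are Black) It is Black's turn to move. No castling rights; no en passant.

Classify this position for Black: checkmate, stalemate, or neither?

checkmate

Black to move; black king on a5.
In check: yes, from the white rook on a2.
King squares — a4: attacked by Ra2; b4: attacked by Bc5; b5: own pawn; a6: attacked by Ra2; b6: attacked by Bc5.
Legal moves for Black: none.
In check with no legal moves → checkmate.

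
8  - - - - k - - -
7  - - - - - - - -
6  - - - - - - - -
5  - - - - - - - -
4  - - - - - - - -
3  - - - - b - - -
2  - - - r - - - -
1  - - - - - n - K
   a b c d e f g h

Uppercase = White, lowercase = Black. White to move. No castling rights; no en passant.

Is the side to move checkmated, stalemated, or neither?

stalemate

White to move; white king on h1.
In check: no.
King squares — g1: attacked by Be3; g2: attacked by Rd2; h2: attacked by Nf1.
Legal moves for White: none.
Not in check and no legal moves → stalemate.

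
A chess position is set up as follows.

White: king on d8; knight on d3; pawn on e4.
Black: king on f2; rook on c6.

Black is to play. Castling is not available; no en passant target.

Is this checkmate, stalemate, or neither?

neither

Black to move; black king on f2.
In check: yes, from the white knight on d3.
Legal moves for Black: Kg3, Kf3, Ke3, Kg2, Ke2, Kg1, Kf1.
Black is in check but has 7 legal moves → neither.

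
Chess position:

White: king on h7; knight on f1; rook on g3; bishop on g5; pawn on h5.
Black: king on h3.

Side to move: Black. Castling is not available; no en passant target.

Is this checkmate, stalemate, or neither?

checkmate

Black to move; black king on h3.
In check: yes, from the white rook on g3.
King squares — g2: attacked by Rg3; h2: attacked by Nf1; g3: attacked by Nf1; g4: attacked by Rg3; h4: attacked by Bg5.
Legal moves for Black: none.
In check with no legal moves → checkmate.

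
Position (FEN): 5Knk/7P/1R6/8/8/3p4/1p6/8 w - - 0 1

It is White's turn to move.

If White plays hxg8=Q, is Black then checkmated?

yes

After hxg8=Q: black king on h8; in check: yes, from the white queen on g8.
King squares — g7: attacked by Kf8; h7: attacked by Qg8; g8: attacked by Kf8.
Black has no legal moves → checkmate.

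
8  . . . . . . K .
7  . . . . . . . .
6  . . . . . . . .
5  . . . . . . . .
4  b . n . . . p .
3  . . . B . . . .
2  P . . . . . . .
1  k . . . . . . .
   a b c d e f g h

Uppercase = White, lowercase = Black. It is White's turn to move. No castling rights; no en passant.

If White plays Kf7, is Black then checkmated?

no

After Kf7: black king on a1; in check: no.
Black is not in check, so this cannot be checkmate.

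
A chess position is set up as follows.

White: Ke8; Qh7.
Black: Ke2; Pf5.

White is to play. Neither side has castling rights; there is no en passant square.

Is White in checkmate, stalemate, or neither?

neither

White to move; white king on e8.
In check: no.
Legal moves for White include: Kf8, Kd8, Kf7, Ke7, Kd7, Qh8, Qg8, Qg7, Qf7, Qe7+, Qd7, Qc7, Qb7, Qa7, Qh6, Qg6, Qh5+, Qxf5, ... (list truncated; more exist).
White has legal moves and is not in check → neither.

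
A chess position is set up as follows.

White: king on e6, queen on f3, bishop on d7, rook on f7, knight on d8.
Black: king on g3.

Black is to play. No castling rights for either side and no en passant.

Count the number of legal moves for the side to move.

2

Black to move; king on g3.
In check: yes, from the white queen on f3.
Legal moves: Kh4, Kh2.
Count: 2.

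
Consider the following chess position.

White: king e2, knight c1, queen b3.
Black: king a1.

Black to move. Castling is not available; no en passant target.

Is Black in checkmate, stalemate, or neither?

stalemate

Black to move; black king on a1.
In check: no.
King squares — b1: attacked by Qb3; a2: attacked by Nc1; b2: attacked by Qb3.
Legal moves for Black: none.
Not in check and no legal moves → stalemate.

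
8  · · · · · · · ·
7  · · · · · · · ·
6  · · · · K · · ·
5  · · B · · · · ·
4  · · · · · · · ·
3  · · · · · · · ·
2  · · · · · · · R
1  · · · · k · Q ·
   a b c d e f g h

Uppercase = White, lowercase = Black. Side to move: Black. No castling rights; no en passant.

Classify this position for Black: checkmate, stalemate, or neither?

checkmate

Black to move; black king on e1.
In check: yes, from the white queen on g1.
King squares — d1: attacked by Qg1; f1: attacked by Qg1; d2: attacked by Rh2; e2: attacked by Rh2; f2: attacked by Qg1.
Legal moves for Black: none.
In check with no legal moves → checkmate.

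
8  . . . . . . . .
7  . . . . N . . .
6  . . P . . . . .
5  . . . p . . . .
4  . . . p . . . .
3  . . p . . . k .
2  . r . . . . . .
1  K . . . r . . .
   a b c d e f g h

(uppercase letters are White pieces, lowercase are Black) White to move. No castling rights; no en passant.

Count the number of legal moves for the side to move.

0

White to move; king on a1.
In check: yes, from the black rook on e1.
Legal moves: none.
Count: 0.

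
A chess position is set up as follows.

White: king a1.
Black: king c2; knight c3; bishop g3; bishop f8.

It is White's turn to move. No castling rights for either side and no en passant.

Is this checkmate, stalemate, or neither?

stalemate

White to move; white king on a1.
In check: no.
King squares — b1: attacked by Kc2; a2: attacked by Nc3; b2: attacked by Kc2.
Legal moves for White: none.
Not in check and no legal moves → stalemate.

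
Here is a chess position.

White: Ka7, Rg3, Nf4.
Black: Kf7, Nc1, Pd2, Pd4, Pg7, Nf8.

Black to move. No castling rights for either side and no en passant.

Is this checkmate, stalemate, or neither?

Black to move; black king on f7.
In check: no.
Legal moves for Black include: Nh7, Nd7, Ng6, Ne6, Kg8, Ke8, Ke7, Kf6, Nd3, Nb3, Ne2, Na2, g6, d3, d1=Q, d1=R, d1=B, d1=N, ... (list truncated; more exist).
Black has legal moves and is not in check → neither.

neither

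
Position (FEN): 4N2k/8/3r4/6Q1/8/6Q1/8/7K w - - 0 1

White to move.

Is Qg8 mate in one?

After Qg8: black king on h8; in check: yes, from the white queen on g8.
King squares — g7: attacked by Qg3; h7: attacked by Qg8; g8: attacked by Qg3.
Black has no legal moves → checkmate.

yes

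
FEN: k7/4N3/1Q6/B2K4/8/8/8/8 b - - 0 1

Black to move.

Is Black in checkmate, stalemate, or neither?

stalemate

Black to move; black king on a8.
In check: no.
King squares — a7: attacked by Qb6; b7: attacked by Qb6; b8: attacked by Qb6.
Legal moves for Black: none.
Not in check and no legal moves → stalemate.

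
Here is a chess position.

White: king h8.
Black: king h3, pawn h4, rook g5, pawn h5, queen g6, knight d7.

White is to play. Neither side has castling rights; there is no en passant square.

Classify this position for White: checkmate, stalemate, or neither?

White to move; white king on h8.
In check: no.
King squares — g7: attacked by Qg6; h7: attacked by Qg6; g8: attacked by Qg6.
Legal moves for White: none.
Not in check and no legal moves → stalemate.

stalemate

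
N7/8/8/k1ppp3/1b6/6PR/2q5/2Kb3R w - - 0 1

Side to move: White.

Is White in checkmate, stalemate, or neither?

checkmate

White to move; white king on c1.
In check: yes, from the black queen on c2.
King squares — b1: attacked by Qc2; d1: attacked by Qc2; b2: attacked by Qc2; c2: attacked by Bd1; d2: attacked by Qc2.
Legal moves for White: none.
In check with no legal moves → checkmate.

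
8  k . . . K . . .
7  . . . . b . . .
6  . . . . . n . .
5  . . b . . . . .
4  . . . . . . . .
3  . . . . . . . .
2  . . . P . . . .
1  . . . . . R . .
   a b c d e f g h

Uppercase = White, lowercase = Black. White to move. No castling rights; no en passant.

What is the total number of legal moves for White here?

2

White to move; king on e8.
In check: yes, from the black knight on f6.
Legal moves: Kf7, Rxf6.
Count: 2.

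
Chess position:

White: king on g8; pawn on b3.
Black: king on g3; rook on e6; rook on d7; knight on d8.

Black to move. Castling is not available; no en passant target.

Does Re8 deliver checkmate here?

yes

After Re8: white king on g8; in check: yes, from the black rook on e8.
King squares — f7: attacked by Rd7; g7: attacked by Rd7; h7: attacked by Rd7; f8: attacked by Re8; h8: attacked by Re8.
White has no legal moves → checkmate.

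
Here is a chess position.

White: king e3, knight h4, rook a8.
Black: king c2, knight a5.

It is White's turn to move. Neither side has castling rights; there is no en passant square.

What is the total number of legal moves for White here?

20

White to move; king on e3.
In check: no.
Legal moves: Rh8, Rg8, Rf8, Re8, Rd8, Rc8+, Rb8, Ra7, Ra6, Rxa5, Ng6, Nf5, Nf3, Ng2, Kf4, Ke4, Kd4, Kf3, Kf2, Ke2.
Count: 20.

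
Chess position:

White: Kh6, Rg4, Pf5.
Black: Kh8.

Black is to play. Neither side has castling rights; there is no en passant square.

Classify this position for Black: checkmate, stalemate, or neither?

stalemate

Black to move; black king on h8.
In check: no.
King squares — g7: attacked by Rg4; h7: attacked by Kh6; g8: attacked by Rg4.
Legal moves for Black: none.
Not in check and no legal moves → stalemate.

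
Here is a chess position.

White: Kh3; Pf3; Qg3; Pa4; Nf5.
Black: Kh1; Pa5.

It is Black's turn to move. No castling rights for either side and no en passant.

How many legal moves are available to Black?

0

Black to move; king on h1.
In check: no.
Legal moves: none.
Count: 0.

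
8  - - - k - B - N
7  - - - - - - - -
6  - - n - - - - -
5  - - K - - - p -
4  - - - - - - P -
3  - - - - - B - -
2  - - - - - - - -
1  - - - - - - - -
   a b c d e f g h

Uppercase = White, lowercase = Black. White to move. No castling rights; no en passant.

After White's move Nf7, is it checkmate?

no

After Nf7: black king on d8; in check: yes, from the white knight on f7.
Black has 4 legal replies: Ke8, Kc8, Kd7, Kc7.
In check but a legal move exists → not checkmate.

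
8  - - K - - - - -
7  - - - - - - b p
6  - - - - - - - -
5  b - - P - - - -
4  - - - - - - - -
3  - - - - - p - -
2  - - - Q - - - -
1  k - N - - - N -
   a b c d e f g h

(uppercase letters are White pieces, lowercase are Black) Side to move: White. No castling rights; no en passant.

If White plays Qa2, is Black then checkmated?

After Qa2: black king on a1; in check: yes, from the white queen on a2.
King squares — b1: attacked by Qa2; a2: attacked by Nc1; b2: attacked by Qa2.
Black has no legal moves → checkmate.

yes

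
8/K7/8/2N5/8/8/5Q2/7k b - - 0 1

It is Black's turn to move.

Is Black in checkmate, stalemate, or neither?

stalemate

Black to move; black king on h1.
In check: no.
King squares — g1: attacked by Qf2; g2: attacked by Qf2; h2: attacked by Qf2.
Legal moves for Black: none.
Not in check and no legal moves → stalemate.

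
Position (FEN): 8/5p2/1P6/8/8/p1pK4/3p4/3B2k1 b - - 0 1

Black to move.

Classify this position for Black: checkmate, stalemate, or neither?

neither

Black to move; black king on g1.
In check: no.
Legal moves for Black: Kh2, Kg2, Kf2, Kh1, Kf1, f6, c2, a2, f5.
Black has 9 legal moves and is not in check → neither.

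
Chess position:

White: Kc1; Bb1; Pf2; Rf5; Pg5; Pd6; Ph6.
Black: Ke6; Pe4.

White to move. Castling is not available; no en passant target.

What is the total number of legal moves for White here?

White to move; king on c1.
In check: no.
Legal moves: Rf8, Rf7, Rf6+, Re5+, Rd5, Rc5, Rb5, Ra5, Rf4, Rf3, Kd2, Kc2, Kb2, Kd1, Bxe4, Bd3, Bc2, Ba2+, h7, d7, g6, f3, f4.
Count: 23.

23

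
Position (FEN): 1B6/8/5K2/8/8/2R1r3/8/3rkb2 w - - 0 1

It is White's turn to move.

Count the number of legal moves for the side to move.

23

White to move; king on f6.
In check: no.
Legal moves: Bc7, Ba7, Bd6, Be5, Bf4, Bg3+, Bh2, Kg7, Kf7, Kg6, Kg5, Kf5, Rc8, Rc7, Rc6, Rc5, Rc4, Rxe3+, Rd3, Rb3, Ra3, Rc2, Rc1.
Count: 23.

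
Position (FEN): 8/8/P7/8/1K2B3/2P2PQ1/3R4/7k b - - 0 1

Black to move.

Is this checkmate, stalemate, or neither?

stalemate

Black to move; black king on h1.
In check: no.
King squares — g1: attacked by Qg3; g2: attacked by Rd2; h2: attacked by Rd2.
Legal moves for Black: none.
Not in check and no legal moves → stalemate.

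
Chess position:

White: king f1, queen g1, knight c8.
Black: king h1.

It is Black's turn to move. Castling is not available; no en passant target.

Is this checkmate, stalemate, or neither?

Black to move; black king on h1.
In check: yes, from the white queen on g1.
King squares — g1: attacked by Kf1; g2: attacked by Kf1; h2: attacked by Qg1.
Legal moves for Black: none.
In check with no legal moves → checkmate.

checkmate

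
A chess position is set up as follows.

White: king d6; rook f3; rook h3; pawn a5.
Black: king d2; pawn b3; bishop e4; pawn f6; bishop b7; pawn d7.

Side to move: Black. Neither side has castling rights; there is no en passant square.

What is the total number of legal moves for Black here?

21

Black to move; king on d2.
In check: no.
Legal moves: Bc8, Ba8, Bbc6, Ba6, Bbd5, Bh7, Bg6, Bec6, Bf5, Bed5, Bxf3, Bd3, Bc2, Bb1, Ke2, Kc2, Ke1, Kd1, Kc1, f5, b2.
Count: 21.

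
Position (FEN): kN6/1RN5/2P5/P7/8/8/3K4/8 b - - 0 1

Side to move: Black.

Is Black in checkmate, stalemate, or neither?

Black to move; black king on a8.
In check: yes, from the white knight on c7.
King squares — a7: attacked by Rb7; b7: attacked by Pc6; b8: attacked by Rb7.
Legal moves for Black: none.
In check with no legal moves → checkmate.

checkmate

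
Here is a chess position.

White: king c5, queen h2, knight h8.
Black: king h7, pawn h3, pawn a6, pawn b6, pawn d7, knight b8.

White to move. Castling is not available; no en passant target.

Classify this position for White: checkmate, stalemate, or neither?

neither

White to move; white king on c5.
In check: yes, from the black pawn on b6.
Legal moves for White: Kd6, Kxb6, Kd5, Kd4, Kc4, Kb4.
White is in check but has 6 legal moves → neither.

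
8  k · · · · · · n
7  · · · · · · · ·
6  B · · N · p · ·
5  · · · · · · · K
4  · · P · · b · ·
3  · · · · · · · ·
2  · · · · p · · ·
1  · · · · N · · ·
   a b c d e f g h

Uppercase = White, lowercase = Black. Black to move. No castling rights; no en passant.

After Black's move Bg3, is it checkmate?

no

After Bg3: white king on h5; in check: no.
White is not in check, so this cannot be checkmate.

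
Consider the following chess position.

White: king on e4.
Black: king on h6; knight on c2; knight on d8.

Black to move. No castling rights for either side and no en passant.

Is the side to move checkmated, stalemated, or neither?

Black to move; black king on h6.
In check: no.
Legal moves for Black: Nf7, Nb7, Ne6, Nc6, Kh7, Kg7, Kg6, Kh5, Kg5, Nd4, Nb4, Ne3, Na3, Ne1, Na1.
Black has 15 legal moves and is not in check → neither.

neither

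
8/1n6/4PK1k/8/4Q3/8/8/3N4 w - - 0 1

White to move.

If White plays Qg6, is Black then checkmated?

After Qg6: black king on h6; in check: yes, from the white queen on g6.
King squares — g5: attacked by Kf6; h5: attacked by Qg6; g6: attacked by Kf6; g7: attacked by Kf6; h7: attacked by Qg6.
Black has no legal moves → checkmate.

yes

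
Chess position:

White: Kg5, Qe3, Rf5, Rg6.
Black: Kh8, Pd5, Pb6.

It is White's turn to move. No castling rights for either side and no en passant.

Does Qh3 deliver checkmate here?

After Qh3: black king on h8; in check: yes, from the white queen on h3.
King squares — g7: attacked by Rg6; h7: attacked by Qh3; g8: attacked by Rg6.
Black has no legal moves → checkmate.

yes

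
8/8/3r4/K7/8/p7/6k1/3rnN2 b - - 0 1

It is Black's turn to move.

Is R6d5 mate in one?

After R6d5: white king on a5; in check: yes, from the black rook on d5.
White has 4 legal replies: Kb6, Ka6, Kb4, Ka4.
In check but a legal move exists → not checkmate.

no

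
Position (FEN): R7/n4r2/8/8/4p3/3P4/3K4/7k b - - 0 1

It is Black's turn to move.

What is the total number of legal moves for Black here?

21

Black to move; king on h1.
In check: no.
Legal moves: Rf8, Rh7, Rg7, Re7, Rd7, Rc7, Rb7, Rf6, Rf5, Rf4, Rf3, Rf2+, Rf1, Nc8, Nc6, Nb5, Kh2, Kg2, Kg1, exd3, e3+.
Count: 21.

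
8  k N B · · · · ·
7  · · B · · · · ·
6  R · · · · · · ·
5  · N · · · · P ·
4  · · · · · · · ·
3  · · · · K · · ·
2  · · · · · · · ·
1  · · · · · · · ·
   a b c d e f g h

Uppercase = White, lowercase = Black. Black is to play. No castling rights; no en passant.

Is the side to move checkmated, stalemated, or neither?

Black to move; black king on a8.
In check: yes, from the white rook on a6.
King squares — a7: attacked by Nb5; b7: attacked by Bc8; b8: attacked by Bc7.
Legal moves for Black: none.
In check with no legal moves → checkmate.

checkmate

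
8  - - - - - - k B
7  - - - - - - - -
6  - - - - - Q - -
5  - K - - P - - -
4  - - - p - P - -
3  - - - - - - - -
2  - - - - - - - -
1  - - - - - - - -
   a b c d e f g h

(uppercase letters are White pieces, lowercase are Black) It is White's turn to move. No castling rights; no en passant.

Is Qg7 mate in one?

After Qg7: black king on g8; in check: yes, from the white queen on g7.
King squares — f7: attacked by Qg7; g7: attacked by Bh8; h7: attacked by Qg7; f8: attacked by Qg7; h8: attacked by Qg7.
Black has no legal moves → checkmate.

yes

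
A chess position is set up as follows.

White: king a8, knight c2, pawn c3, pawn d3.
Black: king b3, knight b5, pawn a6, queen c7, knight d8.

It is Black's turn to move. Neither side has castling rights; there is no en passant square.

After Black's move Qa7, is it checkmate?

yes

After Qa7: white king on a8; in check: yes, from the black queen on a7.
King squares — a7: attacked by Nb5; b7: attacked by Qa7; b8: attacked by Qa7.
White has no legal moves → checkmate.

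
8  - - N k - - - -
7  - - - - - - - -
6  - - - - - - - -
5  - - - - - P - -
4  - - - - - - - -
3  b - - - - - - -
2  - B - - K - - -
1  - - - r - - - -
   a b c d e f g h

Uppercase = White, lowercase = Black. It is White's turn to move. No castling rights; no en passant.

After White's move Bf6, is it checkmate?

After Bf6: black king on d8; in check: yes, from the white bishop on f6.
Black has 5 legal replies: Ke8, Kxc8, Kd7, Kc7, Be7.
In check but a legal move exists → not checkmate.

no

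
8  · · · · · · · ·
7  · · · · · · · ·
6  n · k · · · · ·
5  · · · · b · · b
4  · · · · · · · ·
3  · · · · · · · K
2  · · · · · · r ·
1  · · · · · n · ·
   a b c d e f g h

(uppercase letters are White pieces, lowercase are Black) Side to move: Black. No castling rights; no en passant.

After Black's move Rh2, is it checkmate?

yes

After Rh2: white king on h3; in check: yes, from the black rook on h2.
King squares — g2: attacked by Rh2; h2: attacked by Nf1; g3: attacked by Nf1; g4: attacked by Bh5; h4: attacked by Rh2.
White has no legal moves → checkmate.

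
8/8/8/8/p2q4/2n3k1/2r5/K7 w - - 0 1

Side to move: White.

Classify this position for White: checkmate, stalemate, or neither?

White to move; white king on a1.
In check: no.
King squares — b1: attacked by Nc3; a2: attacked by Rc2; b2: attacked by Rc2.
Legal moves for White: none.
Not in check and no legal moves → stalemate.

stalemate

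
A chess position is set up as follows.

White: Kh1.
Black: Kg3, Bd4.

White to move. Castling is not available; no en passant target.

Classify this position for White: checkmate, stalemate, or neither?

stalemate

White to move; white king on h1.
In check: no.
King squares — g1: attacked by Bd4; g2: attacked by Kg3; h2: attacked by Kg3.
Legal moves for White: none.
Not in check and no legal moves → stalemate.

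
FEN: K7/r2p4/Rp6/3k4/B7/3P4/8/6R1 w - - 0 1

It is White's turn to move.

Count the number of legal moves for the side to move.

White to move; king on a8.
In check: yes, from the black rook on a7.
Legal moves: Kb8, Kxa7, Rxa7.
Count: 3.

3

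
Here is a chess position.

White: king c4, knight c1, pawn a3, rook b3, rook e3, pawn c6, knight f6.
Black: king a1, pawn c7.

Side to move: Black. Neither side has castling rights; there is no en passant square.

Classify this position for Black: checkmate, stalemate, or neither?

stalemate

Black to move; black king on a1.
In check: no.
King squares — b1: attacked by Rb3; a2: attacked by Nc1; b2: attacked by Rb3.
Legal moves for Black: none.
Not in check and no legal moves → stalemate.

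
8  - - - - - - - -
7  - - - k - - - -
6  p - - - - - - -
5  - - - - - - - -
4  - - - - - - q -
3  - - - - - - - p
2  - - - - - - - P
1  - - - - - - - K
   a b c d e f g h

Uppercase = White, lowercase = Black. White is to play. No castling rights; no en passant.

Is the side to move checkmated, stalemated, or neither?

stalemate

White to move; white king on h1.
In check: no.
King squares — g1: attacked by Qg4; g2: attacked by Ph3; h2: own pawn.
Legal moves for White: none.
Not in check and no legal moves → stalemate.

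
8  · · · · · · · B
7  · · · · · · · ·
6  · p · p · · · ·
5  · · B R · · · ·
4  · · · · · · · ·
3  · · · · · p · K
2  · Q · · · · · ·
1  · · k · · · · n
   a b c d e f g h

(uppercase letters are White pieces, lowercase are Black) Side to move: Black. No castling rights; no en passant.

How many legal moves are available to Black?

0

Black to move; king on c1.
In check: yes, from the white queen on b2.
Legal moves: none.
Count: 0.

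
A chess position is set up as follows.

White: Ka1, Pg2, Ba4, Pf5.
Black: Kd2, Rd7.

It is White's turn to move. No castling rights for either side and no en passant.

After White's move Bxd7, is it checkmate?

no

After Bxd7: black king on d2; in check: no.
Black is not in check, so this cannot be checkmate.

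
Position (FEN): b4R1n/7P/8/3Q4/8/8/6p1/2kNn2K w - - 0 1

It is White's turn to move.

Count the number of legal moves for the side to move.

White to move; king on h1.
In check: yes, from the black pawn on g2.
Legal moves: Kh2, Kg1, Qxg2.
Count: 3.

3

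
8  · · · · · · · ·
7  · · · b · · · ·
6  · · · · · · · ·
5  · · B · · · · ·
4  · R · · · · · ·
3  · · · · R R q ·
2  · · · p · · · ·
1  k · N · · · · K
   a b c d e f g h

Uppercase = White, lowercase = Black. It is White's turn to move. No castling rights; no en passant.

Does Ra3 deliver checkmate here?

yes

After Ra3: black king on a1; in check: yes, from the white rook on a3.
King squares — b1: attacked by Rb4; a2: attacked by Nc1; b2: attacked by Rb4.
Black has no legal moves → checkmate.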